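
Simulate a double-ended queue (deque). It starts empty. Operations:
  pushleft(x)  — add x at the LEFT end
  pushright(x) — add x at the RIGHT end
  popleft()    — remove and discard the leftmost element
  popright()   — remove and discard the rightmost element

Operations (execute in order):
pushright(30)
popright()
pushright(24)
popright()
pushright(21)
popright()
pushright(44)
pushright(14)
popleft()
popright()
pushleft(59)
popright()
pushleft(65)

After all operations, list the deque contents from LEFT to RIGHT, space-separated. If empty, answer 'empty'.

Answer: 65

Derivation:
pushright(30): [30]
popright(): []
pushright(24): [24]
popright(): []
pushright(21): [21]
popright(): []
pushright(44): [44]
pushright(14): [44, 14]
popleft(): [14]
popright(): []
pushleft(59): [59]
popright(): []
pushleft(65): [65]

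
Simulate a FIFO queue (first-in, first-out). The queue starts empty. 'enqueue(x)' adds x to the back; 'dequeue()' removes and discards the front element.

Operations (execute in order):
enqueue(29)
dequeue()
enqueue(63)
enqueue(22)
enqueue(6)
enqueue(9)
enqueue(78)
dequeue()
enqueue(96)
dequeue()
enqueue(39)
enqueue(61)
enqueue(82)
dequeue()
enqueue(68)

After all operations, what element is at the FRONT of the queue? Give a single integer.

Answer: 9

Derivation:
enqueue(29): queue = [29]
dequeue(): queue = []
enqueue(63): queue = [63]
enqueue(22): queue = [63, 22]
enqueue(6): queue = [63, 22, 6]
enqueue(9): queue = [63, 22, 6, 9]
enqueue(78): queue = [63, 22, 6, 9, 78]
dequeue(): queue = [22, 6, 9, 78]
enqueue(96): queue = [22, 6, 9, 78, 96]
dequeue(): queue = [6, 9, 78, 96]
enqueue(39): queue = [6, 9, 78, 96, 39]
enqueue(61): queue = [6, 9, 78, 96, 39, 61]
enqueue(82): queue = [6, 9, 78, 96, 39, 61, 82]
dequeue(): queue = [9, 78, 96, 39, 61, 82]
enqueue(68): queue = [9, 78, 96, 39, 61, 82, 68]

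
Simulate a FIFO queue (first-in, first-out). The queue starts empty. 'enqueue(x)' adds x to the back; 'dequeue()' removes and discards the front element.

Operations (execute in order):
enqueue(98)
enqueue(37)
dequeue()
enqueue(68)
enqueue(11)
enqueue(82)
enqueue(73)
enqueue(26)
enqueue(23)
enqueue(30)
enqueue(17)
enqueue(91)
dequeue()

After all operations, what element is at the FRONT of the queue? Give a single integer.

enqueue(98): queue = [98]
enqueue(37): queue = [98, 37]
dequeue(): queue = [37]
enqueue(68): queue = [37, 68]
enqueue(11): queue = [37, 68, 11]
enqueue(82): queue = [37, 68, 11, 82]
enqueue(73): queue = [37, 68, 11, 82, 73]
enqueue(26): queue = [37, 68, 11, 82, 73, 26]
enqueue(23): queue = [37, 68, 11, 82, 73, 26, 23]
enqueue(30): queue = [37, 68, 11, 82, 73, 26, 23, 30]
enqueue(17): queue = [37, 68, 11, 82, 73, 26, 23, 30, 17]
enqueue(91): queue = [37, 68, 11, 82, 73, 26, 23, 30, 17, 91]
dequeue(): queue = [68, 11, 82, 73, 26, 23, 30, 17, 91]

Answer: 68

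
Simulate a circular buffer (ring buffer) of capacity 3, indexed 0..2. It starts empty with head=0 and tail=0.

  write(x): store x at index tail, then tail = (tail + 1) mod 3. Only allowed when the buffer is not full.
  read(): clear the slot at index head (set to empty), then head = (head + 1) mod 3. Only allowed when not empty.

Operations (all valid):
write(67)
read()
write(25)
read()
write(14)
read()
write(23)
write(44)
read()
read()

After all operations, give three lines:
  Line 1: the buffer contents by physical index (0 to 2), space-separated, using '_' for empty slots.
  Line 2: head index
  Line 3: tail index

write(67): buf=[67 _ _], head=0, tail=1, size=1
read(): buf=[_ _ _], head=1, tail=1, size=0
write(25): buf=[_ 25 _], head=1, tail=2, size=1
read(): buf=[_ _ _], head=2, tail=2, size=0
write(14): buf=[_ _ 14], head=2, tail=0, size=1
read(): buf=[_ _ _], head=0, tail=0, size=0
write(23): buf=[23 _ _], head=0, tail=1, size=1
write(44): buf=[23 44 _], head=0, tail=2, size=2
read(): buf=[_ 44 _], head=1, tail=2, size=1
read(): buf=[_ _ _], head=2, tail=2, size=0

Answer: _ _ _
2
2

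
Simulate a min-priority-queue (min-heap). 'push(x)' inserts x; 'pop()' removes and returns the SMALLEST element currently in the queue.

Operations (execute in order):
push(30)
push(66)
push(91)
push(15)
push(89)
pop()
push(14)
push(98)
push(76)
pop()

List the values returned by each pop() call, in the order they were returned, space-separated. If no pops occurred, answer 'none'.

Answer: 15 14

Derivation:
push(30): heap contents = [30]
push(66): heap contents = [30, 66]
push(91): heap contents = [30, 66, 91]
push(15): heap contents = [15, 30, 66, 91]
push(89): heap contents = [15, 30, 66, 89, 91]
pop() → 15: heap contents = [30, 66, 89, 91]
push(14): heap contents = [14, 30, 66, 89, 91]
push(98): heap contents = [14, 30, 66, 89, 91, 98]
push(76): heap contents = [14, 30, 66, 76, 89, 91, 98]
pop() → 14: heap contents = [30, 66, 76, 89, 91, 98]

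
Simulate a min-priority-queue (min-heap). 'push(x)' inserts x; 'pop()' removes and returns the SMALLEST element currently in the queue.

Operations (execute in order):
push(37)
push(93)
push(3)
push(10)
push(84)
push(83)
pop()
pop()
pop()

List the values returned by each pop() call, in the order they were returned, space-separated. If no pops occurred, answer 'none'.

push(37): heap contents = [37]
push(93): heap contents = [37, 93]
push(3): heap contents = [3, 37, 93]
push(10): heap contents = [3, 10, 37, 93]
push(84): heap contents = [3, 10, 37, 84, 93]
push(83): heap contents = [3, 10, 37, 83, 84, 93]
pop() → 3: heap contents = [10, 37, 83, 84, 93]
pop() → 10: heap contents = [37, 83, 84, 93]
pop() → 37: heap contents = [83, 84, 93]

Answer: 3 10 37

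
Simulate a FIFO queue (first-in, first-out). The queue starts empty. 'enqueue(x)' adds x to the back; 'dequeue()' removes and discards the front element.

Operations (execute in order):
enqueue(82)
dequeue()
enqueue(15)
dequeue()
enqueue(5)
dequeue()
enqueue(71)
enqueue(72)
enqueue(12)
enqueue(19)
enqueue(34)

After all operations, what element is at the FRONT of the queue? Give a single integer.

enqueue(82): queue = [82]
dequeue(): queue = []
enqueue(15): queue = [15]
dequeue(): queue = []
enqueue(5): queue = [5]
dequeue(): queue = []
enqueue(71): queue = [71]
enqueue(72): queue = [71, 72]
enqueue(12): queue = [71, 72, 12]
enqueue(19): queue = [71, 72, 12, 19]
enqueue(34): queue = [71, 72, 12, 19, 34]

Answer: 71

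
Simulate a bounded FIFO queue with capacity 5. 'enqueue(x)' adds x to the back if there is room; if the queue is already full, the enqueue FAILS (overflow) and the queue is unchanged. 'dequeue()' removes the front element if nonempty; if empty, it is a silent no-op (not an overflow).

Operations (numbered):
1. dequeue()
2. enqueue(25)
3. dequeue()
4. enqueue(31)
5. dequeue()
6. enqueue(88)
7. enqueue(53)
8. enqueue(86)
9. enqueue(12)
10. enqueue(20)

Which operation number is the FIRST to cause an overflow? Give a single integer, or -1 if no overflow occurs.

1. dequeue(): empty, no-op, size=0
2. enqueue(25): size=1
3. dequeue(): size=0
4. enqueue(31): size=1
5. dequeue(): size=0
6. enqueue(88): size=1
7. enqueue(53): size=2
8. enqueue(86): size=3
9. enqueue(12): size=4
10. enqueue(20): size=5

Answer: -1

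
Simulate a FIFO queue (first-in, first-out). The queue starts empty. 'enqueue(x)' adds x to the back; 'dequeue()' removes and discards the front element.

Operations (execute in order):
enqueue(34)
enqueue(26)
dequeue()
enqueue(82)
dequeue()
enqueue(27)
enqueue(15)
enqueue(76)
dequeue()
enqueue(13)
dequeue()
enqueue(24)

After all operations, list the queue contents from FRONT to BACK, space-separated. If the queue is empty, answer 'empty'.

enqueue(34): [34]
enqueue(26): [34, 26]
dequeue(): [26]
enqueue(82): [26, 82]
dequeue(): [82]
enqueue(27): [82, 27]
enqueue(15): [82, 27, 15]
enqueue(76): [82, 27, 15, 76]
dequeue(): [27, 15, 76]
enqueue(13): [27, 15, 76, 13]
dequeue(): [15, 76, 13]
enqueue(24): [15, 76, 13, 24]

Answer: 15 76 13 24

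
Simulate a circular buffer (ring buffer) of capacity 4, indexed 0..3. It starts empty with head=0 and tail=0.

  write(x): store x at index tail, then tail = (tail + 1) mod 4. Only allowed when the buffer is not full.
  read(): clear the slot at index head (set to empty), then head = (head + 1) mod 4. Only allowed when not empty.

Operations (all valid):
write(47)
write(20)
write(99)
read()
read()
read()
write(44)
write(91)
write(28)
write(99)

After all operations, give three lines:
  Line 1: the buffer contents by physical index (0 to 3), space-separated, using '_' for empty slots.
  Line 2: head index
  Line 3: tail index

Answer: 91 28 99 44
3
3

Derivation:
write(47): buf=[47 _ _ _], head=0, tail=1, size=1
write(20): buf=[47 20 _ _], head=0, tail=2, size=2
write(99): buf=[47 20 99 _], head=0, tail=3, size=3
read(): buf=[_ 20 99 _], head=1, tail=3, size=2
read(): buf=[_ _ 99 _], head=2, tail=3, size=1
read(): buf=[_ _ _ _], head=3, tail=3, size=0
write(44): buf=[_ _ _ 44], head=3, tail=0, size=1
write(91): buf=[91 _ _ 44], head=3, tail=1, size=2
write(28): buf=[91 28 _ 44], head=3, tail=2, size=3
write(99): buf=[91 28 99 44], head=3, tail=3, size=4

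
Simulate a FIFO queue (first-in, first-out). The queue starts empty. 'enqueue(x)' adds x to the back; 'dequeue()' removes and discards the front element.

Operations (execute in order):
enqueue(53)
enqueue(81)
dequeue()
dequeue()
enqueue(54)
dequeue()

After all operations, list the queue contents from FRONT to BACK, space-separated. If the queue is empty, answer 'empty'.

Answer: empty

Derivation:
enqueue(53): [53]
enqueue(81): [53, 81]
dequeue(): [81]
dequeue(): []
enqueue(54): [54]
dequeue(): []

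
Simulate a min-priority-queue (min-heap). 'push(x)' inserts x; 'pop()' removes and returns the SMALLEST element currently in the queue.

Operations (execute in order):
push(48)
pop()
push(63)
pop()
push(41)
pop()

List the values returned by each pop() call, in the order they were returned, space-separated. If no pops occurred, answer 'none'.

Answer: 48 63 41

Derivation:
push(48): heap contents = [48]
pop() → 48: heap contents = []
push(63): heap contents = [63]
pop() → 63: heap contents = []
push(41): heap contents = [41]
pop() → 41: heap contents = []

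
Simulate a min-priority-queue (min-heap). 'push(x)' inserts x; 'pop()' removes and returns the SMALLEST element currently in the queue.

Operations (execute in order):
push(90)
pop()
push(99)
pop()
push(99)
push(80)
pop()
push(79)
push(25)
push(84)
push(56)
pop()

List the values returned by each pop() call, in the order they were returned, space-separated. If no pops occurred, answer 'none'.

Answer: 90 99 80 25

Derivation:
push(90): heap contents = [90]
pop() → 90: heap contents = []
push(99): heap contents = [99]
pop() → 99: heap contents = []
push(99): heap contents = [99]
push(80): heap contents = [80, 99]
pop() → 80: heap contents = [99]
push(79): heap contents = [79, 99]
push(25): heap contents = [25, 79, 99]
push(84): heap contents = [25, 79, 84, 99]
push(56): heap contents = [25, 56, 79, 84, 99]
pop() → 25: heap contents = [56, 79, 84, 99]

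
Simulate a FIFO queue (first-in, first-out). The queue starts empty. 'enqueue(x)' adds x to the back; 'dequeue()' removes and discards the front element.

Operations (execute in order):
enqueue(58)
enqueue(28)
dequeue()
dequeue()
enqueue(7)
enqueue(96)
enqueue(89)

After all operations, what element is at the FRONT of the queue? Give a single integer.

enqueue(58): queue = [58]
enqueue(28): queue = [58, 28]
dequeue(): queue = [28]
dequeue(): queue = []
enqueue(7): queue = [7]
enqueue(96): queue = [7, 96]
enqueue(89): queue = [7, 96, 89]

Answer: 7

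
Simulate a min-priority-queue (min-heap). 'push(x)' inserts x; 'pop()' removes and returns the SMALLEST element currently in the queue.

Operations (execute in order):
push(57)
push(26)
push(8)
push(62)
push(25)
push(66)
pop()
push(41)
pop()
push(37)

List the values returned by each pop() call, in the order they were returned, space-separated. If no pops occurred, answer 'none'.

push(57): heap contents = [57]
push(26): heap contents = [26, 57]
push(8): heap contents = [8, 26, 57]
push(62): heap contents = [8, 26, 57, 62]
push(25): heap contents = [8, 25, 26, 57, 62]
push(66): heap contents = [8, 25, 26, 57, 62, 66]
pop() → 8: heap contents = [25, 26, 57, 62, 66]
push(41): heap contents = [25, 26, 41, 57, 62, 66]
pop() → 25: heap contents = [26, 41, 57, 62, 66]
push(37): heap contents = [26, 37, 41, 57, 62, 66]

Answer: 8 25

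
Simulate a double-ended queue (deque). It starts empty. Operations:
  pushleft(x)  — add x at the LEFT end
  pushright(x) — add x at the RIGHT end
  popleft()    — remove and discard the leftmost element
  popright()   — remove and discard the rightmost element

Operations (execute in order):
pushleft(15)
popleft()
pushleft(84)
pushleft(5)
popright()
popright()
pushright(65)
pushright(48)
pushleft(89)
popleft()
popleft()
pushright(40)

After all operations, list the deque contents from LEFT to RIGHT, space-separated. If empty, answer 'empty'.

Answer: 48 40

Derivation:
pushleft(15): [15]
popleft(): []
pushleft(84): [84]
pushleft(5): [5, 84]
popright(): [5]
popright(): []
pushright(65): [65]
pushright(48): [65, 48]
pushleft(89): [89, 65, 48]
popleft(): [65, 48]
popleft(): [48]
pushright(40): [48, 40]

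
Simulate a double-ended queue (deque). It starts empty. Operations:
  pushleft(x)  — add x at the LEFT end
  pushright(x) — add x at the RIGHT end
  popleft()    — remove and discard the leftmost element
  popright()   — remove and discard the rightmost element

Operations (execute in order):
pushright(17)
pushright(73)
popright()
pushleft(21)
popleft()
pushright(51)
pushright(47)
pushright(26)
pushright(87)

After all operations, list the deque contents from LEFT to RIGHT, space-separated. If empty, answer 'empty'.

Answer: 17 51 47 26 87

Derivation:
pushright(17): [17]
pushright(73): [17, 73]
popright(): [17]
pushleft(21): [21, 17]
popleft(): [17]
pushright(51): [17, 51]
pushright(47): [17, 51, 47]
pushright(26): [17, 51, 47, 26]
pushright(87): [17, 51, 47, 26, 87]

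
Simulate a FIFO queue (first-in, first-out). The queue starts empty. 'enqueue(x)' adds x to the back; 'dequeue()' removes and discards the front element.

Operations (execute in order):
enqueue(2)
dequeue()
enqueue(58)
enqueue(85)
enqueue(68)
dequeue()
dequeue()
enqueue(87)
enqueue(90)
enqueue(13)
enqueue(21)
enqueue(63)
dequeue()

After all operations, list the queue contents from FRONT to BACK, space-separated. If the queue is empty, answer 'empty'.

enqueue(2): [2]
dequeue(): []
enqueue(58): [58]
enqueue(85): [58, 85]
enqueue(68): [58, 85, 68]
dequeue(): [85, 68]
dequeue(): [68]
enqueue(87): [68, 87]
enqueue(90): [68, 87, 90]
enqueue(13): [68, 87, 90, 13]
enqueue(21): [68, 87, 90, 13, 21]
enqueue(63): [68, 87, 90, 13, 21, 63]
dequeue(): [87, 90, 13, 21, 63]

Answer: 87 90 13 21 63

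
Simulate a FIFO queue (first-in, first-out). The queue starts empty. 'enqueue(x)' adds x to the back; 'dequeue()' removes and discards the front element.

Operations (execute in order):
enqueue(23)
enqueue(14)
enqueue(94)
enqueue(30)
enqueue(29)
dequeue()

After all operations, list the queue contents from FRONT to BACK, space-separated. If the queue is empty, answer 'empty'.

enqueue(23): [23]
enqueue(14): [23, 14]
enqueue(94): [23, 14, 94]
enqueue(30): [23, 14, 94, 30]
enqueue(29): [23, 14, 94, 30, 29]
dequeue(): [14, 94, 30, 29]

Answer: 14 94 30 29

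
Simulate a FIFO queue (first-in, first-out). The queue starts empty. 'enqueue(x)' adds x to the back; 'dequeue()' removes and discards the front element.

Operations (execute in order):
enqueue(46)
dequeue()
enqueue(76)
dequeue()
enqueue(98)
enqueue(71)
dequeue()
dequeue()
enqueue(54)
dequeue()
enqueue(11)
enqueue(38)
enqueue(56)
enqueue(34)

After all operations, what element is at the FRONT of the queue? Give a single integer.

enqueue(46): queue = [46]
dequeue(): queue = []
enqueue(76): queue = [76]
dequeue(): queue = []
enqueue(98): queue = [98]
enqueue(71): queue = [98, 71]
dequeue(): queue = [71]
dequeue(): queue = []
enqueue(54): queue = [54]
dequeue(): queue = []
enqueue(11): queue = [11]
enqueue(38): queue = [11, 38]
enqueue(56): queue = [11, 38, 56]
enqueue(34): queue = [11, 38, 56, 34]

Answer: 11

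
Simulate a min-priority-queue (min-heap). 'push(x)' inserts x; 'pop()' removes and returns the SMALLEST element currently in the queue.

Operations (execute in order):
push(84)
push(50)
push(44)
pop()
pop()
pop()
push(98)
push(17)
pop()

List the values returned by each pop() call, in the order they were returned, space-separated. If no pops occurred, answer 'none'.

Answer: 44 50 84 17

Derivation:
push(84): heap contents = [84]
push(50): heap contents = [50, 84]
push(44): heap contents = [44, 50, 84]
pop() → 44: heap contents = [50, 84]
pop() → 50: heap contents = [84]
pop() → 84: heap contents = []
push(98): heap contents = [98]
push(17): heap contents = [17, 98]
pop() → 17: heap contents = [98]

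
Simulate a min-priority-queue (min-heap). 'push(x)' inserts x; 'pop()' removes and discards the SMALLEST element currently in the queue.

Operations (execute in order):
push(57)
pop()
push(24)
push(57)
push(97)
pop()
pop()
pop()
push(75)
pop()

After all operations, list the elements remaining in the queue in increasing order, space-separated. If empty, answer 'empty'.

push(57): heap contents = [57]
pop() → 57: heap contents = []
push(24): heap contents = [24]
push(57): heap contents = [24, 57]
push(97): heap contents = [24, 57, 97]
pop() → 24: heap contents = [57, 97]
pop() → 57: heap contents = [97]
pop() → 97: heap contents = []
push(75): heap contents = [75]
pop() → 75: heap contents = []

Answer: empty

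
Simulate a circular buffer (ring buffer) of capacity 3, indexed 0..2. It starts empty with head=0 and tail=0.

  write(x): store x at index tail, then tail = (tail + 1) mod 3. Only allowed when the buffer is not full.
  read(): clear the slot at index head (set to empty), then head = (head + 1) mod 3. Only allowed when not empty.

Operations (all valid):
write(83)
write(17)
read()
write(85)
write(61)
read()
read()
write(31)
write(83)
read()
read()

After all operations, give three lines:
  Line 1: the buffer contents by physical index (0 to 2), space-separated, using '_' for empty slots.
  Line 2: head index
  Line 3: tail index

write(83): buf=[83 _ _], head=0, tail=1, size=1
write(17): buf=[83 17 _], head=0, tail=2, size=2
read(): buf=[_ 17 _], head=1, tail=2, size=1
write(85): buf=[_ 17 85], head=1, tail=0, size=2
write(61): buf=[61 17 85], head=1, tail=1, size=3
read(): buf=[61 _ 85], head=2, tail=1, size=2
read(): buf=[61 _ _], head=0, tail=1, size=1
write(31): buf=[61 31 _], head=0, tail=2, size=2
write(83): buf=[61 31 83], head=0, tail=0, size=3
read(): buf=[_ 31 83], head=1, tail=0, size=2
read(): buf=[_ _ 83], head=2, tail=0, size=1

Answer: _ _ 83
2
0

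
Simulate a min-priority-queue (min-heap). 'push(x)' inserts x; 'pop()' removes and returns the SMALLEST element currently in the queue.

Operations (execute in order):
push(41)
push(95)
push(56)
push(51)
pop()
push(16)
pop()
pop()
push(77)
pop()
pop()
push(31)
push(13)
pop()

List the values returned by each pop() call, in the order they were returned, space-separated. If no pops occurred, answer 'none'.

Answer: 41 16 51 56 77 13

Derivation:
push(41): heap contents = [41]
push(95): heap contents = [41, 95]
push(56): heap contents = [41, 56, 95]
push(51): heap contents = [41, 51, 56, 95]
pop() → 41: heap contents = [51, 56, 95]
push(16): heap contents = [16, 51, 56, 95]
pop() → 16: heap contents = [51, 56, 95]
pop() → 51: heap contents = [56, 95]
push(77): heap contents = [56, 77, 95]
pop() → 56: heap contents = [77, 95]
pop() → 77: heap contents = [95]
push(31): heap contents = [31, 95]
push(13): heap contents = [13, 31, 95]
pop() → 13: heap contents = [31, 95]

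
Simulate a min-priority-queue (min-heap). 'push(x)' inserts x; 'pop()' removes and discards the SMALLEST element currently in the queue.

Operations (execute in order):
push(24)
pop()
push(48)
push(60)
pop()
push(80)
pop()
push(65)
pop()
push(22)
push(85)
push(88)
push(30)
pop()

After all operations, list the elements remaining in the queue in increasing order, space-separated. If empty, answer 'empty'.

Answer: 30 80 85 88

Derivation:
push(24): heap contents = [24]
pop() → 24: heap contents = []
push(48): heap contents = [48]
push(60): heap contents = [48, 60]
pop() → 48: heap contents = [60]
push(80): heap contents = [60, 80]
pop() → 60: heap contents = [80]
push(65): heap contents = [65, 80]
pop() → 65: heap contents = [80]
push(22): heap contents = [22, 80]
push(85): heap contents = [22, 80, 85]
push(88): heap contents = [22, 80, 85, 88]
push(30): heap contents = [22, 30, 80, 85, 88]
pop() → 22: heap contents = [30, 80, 85, 88]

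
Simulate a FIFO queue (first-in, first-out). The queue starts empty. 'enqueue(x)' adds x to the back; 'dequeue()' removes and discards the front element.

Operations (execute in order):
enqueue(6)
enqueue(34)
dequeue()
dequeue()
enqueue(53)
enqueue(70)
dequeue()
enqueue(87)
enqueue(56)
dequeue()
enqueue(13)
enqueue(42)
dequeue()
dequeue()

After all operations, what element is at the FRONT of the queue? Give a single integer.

enqueue(6): queue = [6]
enqueue(34): queue = [6, 34]
dequeue(): queue = [34]
dequeue(): queue = []
enqueue(53): queue = [53]
enqueue(70): queue = [53, 70]
dequeue(): queue = [70]
enqueue(87): queue = [70, 87]
enqueue(56): queue = [70, 87, 56]
dequeue(): queue = [87, 56]
enqueue(13): queue = [87, 56, 13]
enqueue(42): queue = [87, 56, 13, 42]
dequeue(): queue = [56, 13, 42]
dequeue(): queue = [13, 42]

Answer: 13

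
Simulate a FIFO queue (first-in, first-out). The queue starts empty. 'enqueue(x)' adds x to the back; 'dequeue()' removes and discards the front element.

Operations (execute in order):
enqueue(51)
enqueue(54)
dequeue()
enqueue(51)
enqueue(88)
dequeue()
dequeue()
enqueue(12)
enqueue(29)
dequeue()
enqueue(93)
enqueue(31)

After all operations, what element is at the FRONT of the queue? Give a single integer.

enqueue(51): queue = [51]
enqueue(54): queue = [51, 54]
dequeue(): queue = [54]
enqueue(51): queue = [54, 51]
enqueue(88): queue = [54, 51, 88]
dequeue(): queue = [51, 88]
dequeue(): queue = [88]
enqueue(12): queue = [88, 12]
enqueue(29): queue = [88, 12, 29]
dequeue(): queue = [12, 29]
enqueue(93): queue = [12, 29, 93]
enqueue(31): queue = [12, 29, 93, 31]

Answer: 12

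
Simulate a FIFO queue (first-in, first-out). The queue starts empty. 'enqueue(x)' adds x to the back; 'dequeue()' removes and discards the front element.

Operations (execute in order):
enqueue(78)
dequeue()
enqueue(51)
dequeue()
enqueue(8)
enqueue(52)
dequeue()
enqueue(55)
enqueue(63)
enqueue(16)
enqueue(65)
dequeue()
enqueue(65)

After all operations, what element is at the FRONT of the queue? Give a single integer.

Answer: 55

Derivation:
enqueue(78): queue = [78]
dequeue(): queue = []
enqueue(51): queue = [51]
dequeue(): queue = []
enqueue(8): queue = [8]
enqueue(52): queue = [8, 52]
dequeue(): queue = [52]
enqueue(55): queue = [52, 55]
enqueue(63): queue = [52, 55, 63]
enqueue(16): queue = [52, 55, 63, 16]
enqueue(65): queue = [52, 55, 63, 16, 65]
dequeue(): queue = [55, 63, 16, 65]
enqueue(65): queue = [55, 63, 16, 65, 65]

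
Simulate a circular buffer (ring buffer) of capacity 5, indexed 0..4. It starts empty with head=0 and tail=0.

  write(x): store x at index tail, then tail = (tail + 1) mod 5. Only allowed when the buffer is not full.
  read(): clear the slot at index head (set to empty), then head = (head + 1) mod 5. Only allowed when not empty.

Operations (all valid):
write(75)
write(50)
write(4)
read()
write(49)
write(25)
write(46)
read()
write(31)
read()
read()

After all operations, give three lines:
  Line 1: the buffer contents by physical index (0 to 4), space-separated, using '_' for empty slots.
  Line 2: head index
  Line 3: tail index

write(75): buf=[75 _ _ _ _], head=0, tail=1, size=1
write(50): buf=[75 50 _ _ _], head=0, tail=2, size=2
write(4): buf=[75 50 4 _ _], head=0, tail=3, size=3
read(): buf=[_ 50 4 _ _], head=1, tail=3, size=2
write(49): buf=[_ 50 4 49 _], head=1, tail=4, size=3
write(25): buf=[_ 50 4 49 25], head=1, tail=0, size=4
write(46): buf=[46 50 4 49 25], head=1, tail=1, size=5
read(): buf=[46 _ 4 49 25], head=2, tail=1, size=4
write(31): buf=[46 31 4 49 25], head=2, tail=2, size=5
read(): buf=[46 31 _ 49 25], head=3, tail=2, size=4
read(): buf=[46 31 _ _ 25], head=4, tail=2, size=3

Answer: 46 31 _ _ 25
4
2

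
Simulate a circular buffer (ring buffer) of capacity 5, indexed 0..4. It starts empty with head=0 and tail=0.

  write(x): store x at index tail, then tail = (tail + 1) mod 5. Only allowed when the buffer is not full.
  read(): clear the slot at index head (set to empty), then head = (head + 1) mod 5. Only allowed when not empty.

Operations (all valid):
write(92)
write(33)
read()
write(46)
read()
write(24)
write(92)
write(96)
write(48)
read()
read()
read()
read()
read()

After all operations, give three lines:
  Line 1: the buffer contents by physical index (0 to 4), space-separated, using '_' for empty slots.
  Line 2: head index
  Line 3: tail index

Answer: _ _ _ _ _
2
2

Derivation:
write(92): buf=[92 _ _ _ _], head=0, tail=1, size=1
write(33): buf=[92 33 _ _ _], head=0, tail=2, size=2
read(): buf=[_ 33 _ _ _], head=1, tail=2, size=1
write(46): buf=[_ 33 46 _ _], head=1, tail=3, size=2
read(): buf=[_ _ 46 _ _], head=2, tail=3, size=1
write(24): buf=[_ _ 46 24 _], head=2, tail=4, size=2
write(92): buf=[_ _ 46 24 92], head=2, tail=0, size=3
write(96): buf=[96 _ 46 24 92], head=2, tail=1, size=4
write(48): buf=[96 48 46 24 92], head=2, tail=2, size=5
read(): buf=[96 48 _ 24 92], head=3, tail=2, size=4
read(): buf=[96 48 _ _ 92], head=4, tail=2, size=3
read(): buf=[96 48 _ _ _], head=0, tail=2, size=2
read(): buf=[_ 48 _ _ _], head=1, tail=2, size=1
read(): buf=[_ _ _ _ _], head=2, tail=2, size=0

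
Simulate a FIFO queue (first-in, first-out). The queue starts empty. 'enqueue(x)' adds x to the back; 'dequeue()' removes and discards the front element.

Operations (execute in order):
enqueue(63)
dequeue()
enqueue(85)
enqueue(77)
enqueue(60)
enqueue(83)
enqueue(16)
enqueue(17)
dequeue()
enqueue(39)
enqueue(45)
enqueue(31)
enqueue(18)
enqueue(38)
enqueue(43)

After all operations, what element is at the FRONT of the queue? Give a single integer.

Answer: 77

Derivation:
enqueue(63): queue = [63]
dequeue(): queue = []
enqueue(85): queue = [85]
enqueue(77): queue = [85, 77]
enqueue(60): queue = [85, 77, 60]
enqueue(83): queue = [85, 77, 60, 83]
enqueue(16): queue = [85, 77, 60, 83, 16]
enqueue(17): queue = [85, 77, 60, 83, 16, 17]
dequeue(): queue = [77, 60, 83, 16, 17]
enqueue(39): queue = [77, 60, 83, 16, 17, 39]
enqueue(45): queue = [77, 60, 83, 16, 17, 39, 45]
enqueue(31): queue = [77, 60, 83, 16, 17, 39, 45, 31]
enqueue(18): queue = [77, 60, 83, 16, 17, 39, 45, 31, 18]
enqueue(38): queue = [77, 60, 83, 16, 17, 39, 45, 31, 18, 38]
enqueue(43): queue = [77, 60, 83, 16, 17, 39, 45, 31, 18, 38, 43]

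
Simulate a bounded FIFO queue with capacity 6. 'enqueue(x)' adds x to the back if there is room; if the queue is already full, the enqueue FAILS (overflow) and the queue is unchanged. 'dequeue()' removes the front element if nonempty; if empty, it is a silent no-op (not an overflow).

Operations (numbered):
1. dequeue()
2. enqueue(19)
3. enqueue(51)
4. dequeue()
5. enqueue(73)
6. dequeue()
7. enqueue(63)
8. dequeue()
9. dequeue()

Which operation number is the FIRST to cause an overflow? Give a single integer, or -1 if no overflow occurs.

1. dequeue(): empty, no-op, size=0
2. enqueue(19): size=1
3. enqueue(51): size=2
4. dequeue(): size=1
5. enqueue(73): size=2
6. dequeue(): size=1
7. enqueue(63): size=2
8. dequeue(): size=1
9. dequeue(): size=0

Answer: -1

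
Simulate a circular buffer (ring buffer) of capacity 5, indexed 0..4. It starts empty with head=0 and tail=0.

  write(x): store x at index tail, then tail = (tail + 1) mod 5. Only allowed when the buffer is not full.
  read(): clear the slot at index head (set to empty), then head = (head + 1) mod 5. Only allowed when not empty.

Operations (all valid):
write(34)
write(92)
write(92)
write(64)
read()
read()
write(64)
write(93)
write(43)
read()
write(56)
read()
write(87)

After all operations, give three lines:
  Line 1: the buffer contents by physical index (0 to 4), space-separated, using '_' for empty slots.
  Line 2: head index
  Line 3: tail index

Answer: 93 43 56 87 64
4
4

Derivation:
write(34): buf=[34 _ _ _ _], head=0, tail=1, size=1
write(92): buf=[34 92 _ _ _], head=0, tail=2, size=2
write(92): buf=[34 92 92 _ _], head=0, tail=3, size=3
write(64): buf=[34 92 92 64 _], head=0, tail=4, size=4
read(): buf=[_ 92 92 64 _], head=1, tail=4, size=3
read(): buf=[_ _ 92 64 _], head=2, tail=4, size=2
write(64): buf=[_ _ 92 64 64], head=2, tail=0, size=3
write(93): buf=[93 _ 92 64 64], head=2, tail=1, size=4
write(43): buf=[93 43 92 64 64], head=2, tail=2, size=5
read(): buf=[93 43 _ 64 64], head=3, tail=2, size=4
write(56): buf=[93 43 56 64 64], head=3, tail=3, size=5
read(): buf=[93 43 56 _ 64], head=4, tail=3, size=4
write(87): buf=[93 43 56 87 64], head=4, tail=4, size=5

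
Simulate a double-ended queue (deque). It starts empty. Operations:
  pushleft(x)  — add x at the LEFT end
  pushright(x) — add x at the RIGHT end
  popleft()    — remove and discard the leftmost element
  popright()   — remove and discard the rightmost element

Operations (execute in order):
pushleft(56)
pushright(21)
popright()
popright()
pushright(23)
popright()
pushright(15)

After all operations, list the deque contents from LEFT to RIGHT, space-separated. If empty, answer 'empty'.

Answer: 15

Derivation:
pushleft(56): [56]
pushright(21): [56, 21]
popright(): [56]
popright(): []
pushright(23): [23]
popright(): []
pushright(15): [15]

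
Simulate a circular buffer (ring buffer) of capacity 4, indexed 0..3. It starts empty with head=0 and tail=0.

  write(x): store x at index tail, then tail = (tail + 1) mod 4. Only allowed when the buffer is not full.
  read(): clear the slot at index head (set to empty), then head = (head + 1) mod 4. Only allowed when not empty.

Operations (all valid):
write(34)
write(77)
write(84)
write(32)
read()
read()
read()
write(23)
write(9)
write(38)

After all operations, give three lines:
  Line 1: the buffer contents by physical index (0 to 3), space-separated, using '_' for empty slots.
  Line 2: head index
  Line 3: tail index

Answer: 23 9 38 32
3
3

Derivation:
write(34): buf=[34 _ _ _], head=0, tail=1, size=1
write(77): buf=[34 77 _ _], head=0, tail=2, size=2
write(84): buf=[34 77 84 _], head=0, tail=3, size=3
write(32): buf=[34 77 84 32], head=0, tail=0, size=4
read(): buf=[_ 77 84 32], head=1, tail=0, size=3
read(): buf=[_ _ 84 32], head=2, tail=0, size=2
read(): buf=[_ _ _ 32], head=3, tail=0, size=1
write(23): buf=[23 _ _ 32], head=3, tail=1, size=2
write(9): buf=[23 9 _ 32], head=3, tail=2, size=3
write(38): buf=[23 9 38 32], head=3, tail=3, size=4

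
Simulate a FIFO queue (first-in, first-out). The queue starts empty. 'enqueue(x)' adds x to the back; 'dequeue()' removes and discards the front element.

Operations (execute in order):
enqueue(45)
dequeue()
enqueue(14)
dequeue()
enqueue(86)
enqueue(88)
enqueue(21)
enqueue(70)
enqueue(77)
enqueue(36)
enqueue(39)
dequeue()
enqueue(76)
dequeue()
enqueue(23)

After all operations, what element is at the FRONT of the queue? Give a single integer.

enqueue(45): queue = [45]
dequeue(): queue = []
enqueue(14): queue = [14]
dequeue(): queue = []
enqueue(86): queue = [86]
enqueue(88): queue = [86, 88]
enqueue(21): queue = [86, 88, 21]
enqueue(70): queue = [86, 88, 21, 70]
enqueue(77): queue = [86, 88, 21, 70, 77]
enqueue(36): queue = [86, 88, 21, 70, 77, 36]
enqueue(39): queue = [86, 88, 21, 70, 77, 36, 39]
dequeue(): queue = [88, 21, 70, 77, 36, 39]
enqueue(76): queue = [88, 21, 70, 77, 36, 39, 76]
dequeue(): queue = [21, 70, 77, 36, 39, 76]
enqueue(23): queue = [21, 70, 77, 36, 39, 76, 23]

Answer: 21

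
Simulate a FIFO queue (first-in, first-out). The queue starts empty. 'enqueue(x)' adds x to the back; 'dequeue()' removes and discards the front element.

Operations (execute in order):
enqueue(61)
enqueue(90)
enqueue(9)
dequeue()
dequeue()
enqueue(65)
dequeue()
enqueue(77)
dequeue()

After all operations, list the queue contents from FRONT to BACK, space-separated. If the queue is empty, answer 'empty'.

enqueue(61): [61]
enqueue(90): [61, 90]
enqueue(9): [61, 90, 9]
dequeue(): [90, 9]
dequeue(): [9]
enqueue(65): [9, 65]
dequeue(): [65]
enqueue(77): [65, 77]
dequeue(): [77]

Answer: 77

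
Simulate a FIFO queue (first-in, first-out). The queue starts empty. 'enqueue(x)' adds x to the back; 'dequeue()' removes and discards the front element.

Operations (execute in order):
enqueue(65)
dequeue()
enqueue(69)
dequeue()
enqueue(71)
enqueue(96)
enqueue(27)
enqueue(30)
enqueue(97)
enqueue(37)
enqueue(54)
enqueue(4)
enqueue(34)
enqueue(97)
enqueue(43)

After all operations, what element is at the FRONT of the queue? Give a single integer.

Answer: 71

Derivation:
enqueue(65): queue = [65]
dequeue(): queue = []
enqueue(69): queue = [69]
dequeue(): queue = []
enqueue(71): queue = [71]
enqueue(96): queue = [71, 96]
enqueue(27): queue = [71, 96, 27]
enqueue(30): queue = [71, 96, 27, 30]
enqueue(97): queue = [71, 96, 27, 30, 97]
enqueue(37): queue = [71, 96, 27, 30, 97, 37]
enqueue(54): queue = [71, 96, 27, 30, 97, 37, 54]
enqueue(4): queue = [71, 96, 27, 30, 97, 37, 54, 4]
enqueue(34): queue = [71, 96, 27, 30, 97, 37, 54, 4, 34]
enqueue(97): queue = [71, 96, 27, 30, 97, 37, 54, 4, 34, 97]
enqueue(43): queue = [71, 96, 27, 30, 97, 37, 54, 4, 34, 97, 43]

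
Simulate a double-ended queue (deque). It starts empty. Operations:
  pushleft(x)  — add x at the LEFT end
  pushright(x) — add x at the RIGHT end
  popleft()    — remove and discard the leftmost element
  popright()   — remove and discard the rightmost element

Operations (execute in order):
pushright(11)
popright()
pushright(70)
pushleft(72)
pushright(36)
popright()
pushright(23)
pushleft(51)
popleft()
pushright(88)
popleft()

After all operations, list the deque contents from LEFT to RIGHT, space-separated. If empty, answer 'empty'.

pushright(11): [11]
popright(): []
pushright(70): [70]
pushleft(72): [72, 70]
pushright(36): [72, 70, 36]
popright(): [72, 70]
pushright(23): [72, 70, 23]
pushleft(51): [51, 72, 70, 23]
popleft(): [72, 70, 23]
pushright(88): [72, 70, 23, 88]
popleft(): [70, 23, 88]

Answer: 70 23 88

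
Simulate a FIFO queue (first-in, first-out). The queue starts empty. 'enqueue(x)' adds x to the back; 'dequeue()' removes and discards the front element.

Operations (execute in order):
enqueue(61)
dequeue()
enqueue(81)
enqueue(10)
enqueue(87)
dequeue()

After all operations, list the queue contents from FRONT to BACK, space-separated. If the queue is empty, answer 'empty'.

enqueue(61): [61]
dequeue(): []
enqueue(81): [81]
enqueue(10): [81, 10]
enqueue(87): [81, 10, 87]
dequeue(): [10, 87]

Answer: 10 87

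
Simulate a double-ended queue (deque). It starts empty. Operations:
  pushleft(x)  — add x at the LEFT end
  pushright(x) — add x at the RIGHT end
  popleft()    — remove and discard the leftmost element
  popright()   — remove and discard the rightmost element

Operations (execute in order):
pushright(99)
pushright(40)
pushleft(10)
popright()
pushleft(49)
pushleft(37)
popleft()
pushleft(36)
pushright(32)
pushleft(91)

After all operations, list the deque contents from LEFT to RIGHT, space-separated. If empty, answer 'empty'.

pushright(99): [99]
pushright(40): [99, 40]
pushleft(10): [10, 99, 40]
popright(): [10, 99]
pushleft(49): [49, 10, 99]
pushleft(37): [37, 49, 10, 99]
popleft(): [49, 10, 99]
pushleft(36): [36, 49, 10, 99]
pushright(32): [36, 49, 10, 99, 32]
pushleft(91): [91, 36, 49, 10, 99, 32]

Answer: 91 36 49 10 99 32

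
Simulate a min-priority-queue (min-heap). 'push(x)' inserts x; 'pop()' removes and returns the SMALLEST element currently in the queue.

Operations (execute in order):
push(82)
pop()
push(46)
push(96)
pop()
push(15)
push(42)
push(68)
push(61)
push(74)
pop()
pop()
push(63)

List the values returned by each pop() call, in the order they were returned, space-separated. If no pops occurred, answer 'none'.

push(82): heap contents = [82]
pop() → 82: heap contents = []
push(46): heap contents = [46]
push(96): heap contents = [46, 96]
pop() → 46: heap contents = [96]
push(15): heap contents = [15, 96]
push(42): heap contents = [15, 42, 96]
push(68): heap contents = [15, 42, 68, 96]
push(61): heap contents = [15, 42, 61, 68, 96]
push(74): heap contents = [15, 42, 61, 68, 74, 96]
pop() → 15: heap contents = [42, 61, 68, 74, 96]
pop() → 42: heap contents = [61, 68, 74, 96]
push(63): heap contents = [61, 63, 68, 74, 96]

Answer: 82 46 15 42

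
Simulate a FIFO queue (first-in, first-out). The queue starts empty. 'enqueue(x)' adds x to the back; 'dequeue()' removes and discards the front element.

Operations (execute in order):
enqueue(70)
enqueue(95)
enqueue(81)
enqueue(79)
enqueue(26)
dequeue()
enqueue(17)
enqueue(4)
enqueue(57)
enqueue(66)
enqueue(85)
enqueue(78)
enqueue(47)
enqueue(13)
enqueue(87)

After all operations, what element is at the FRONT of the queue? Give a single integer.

enqueue(70): queue = [70]
enqueue(95): queue = [70, 95]
enqueue(81): queue = [70, 95, 81]
enqueue(79): queue = [70, 95, 81, 79]
enqueue(26): queue = [70, 95, 81, 79, 26]
dequeue(): queue = [95, 81, 79, 26]
enqueue(17): queue = [95, 81, 79, 26, 17]
enqueue(4): queue = [95, 81, 79, 26, 17, 4]
enqueue(57): queue = [95, 81, 79, 26, 17, 4, 57]
enqueue(66): queue = [95, 81, 79, 26, 17, 4, 57, 66]
enqueue(85): queue = [95, 81, 79, 26, 17, 4, 57, 66, 85]
enqueue(78): queue = [95, 81, 79, 26, 17, 4, 57, 66, 85, 78]
enqueue(47): queue = [95, 81, 79, 26, 17, 4, 57, 66, 85, 78, 47]
enqueue(13): queue = [95, 81, 79, 26, 17, 4, 57, 66, 85, 78, 47, 13]
enqueue(87): queue = [95, 81, 79, 26, 17, 4, 57, 66, 85, 78, 47, 13, 87]

Answer: 95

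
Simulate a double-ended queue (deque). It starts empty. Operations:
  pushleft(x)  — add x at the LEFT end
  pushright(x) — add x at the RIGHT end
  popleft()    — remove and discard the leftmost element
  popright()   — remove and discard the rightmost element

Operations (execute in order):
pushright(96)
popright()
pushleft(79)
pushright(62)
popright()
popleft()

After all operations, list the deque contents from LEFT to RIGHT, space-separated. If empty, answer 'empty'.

Answer: empty

Derivation:
pushright(96): [96]
popright(): []
pushleft(79): [79]
pushright(62): [79, 62]
popright(): [79]
popleft(): []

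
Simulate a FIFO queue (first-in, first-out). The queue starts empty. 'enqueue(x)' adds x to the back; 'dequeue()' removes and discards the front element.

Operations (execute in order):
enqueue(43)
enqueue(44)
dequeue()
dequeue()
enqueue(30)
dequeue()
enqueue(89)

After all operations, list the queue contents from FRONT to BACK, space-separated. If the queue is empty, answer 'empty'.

Answer: 89

Derivation:
enqueue(43): [43]
enqueue(44): [43, 44]
dequeue(): [44]
dequeue(): []
enqueue(30): [30]
dequeue(): []
enqueue(89): [89]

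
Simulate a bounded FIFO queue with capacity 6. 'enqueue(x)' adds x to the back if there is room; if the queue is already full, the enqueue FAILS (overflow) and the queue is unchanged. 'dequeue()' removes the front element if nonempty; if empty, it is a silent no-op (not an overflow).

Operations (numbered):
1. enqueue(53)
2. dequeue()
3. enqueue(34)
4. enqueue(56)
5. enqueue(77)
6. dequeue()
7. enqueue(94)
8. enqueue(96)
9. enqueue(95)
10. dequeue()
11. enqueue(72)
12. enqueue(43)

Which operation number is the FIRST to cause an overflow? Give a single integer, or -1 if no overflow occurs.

1. enqueue(53): size=1
2. dequeue(): size=0
3. enqueue(34): size=1
4. enqueue(56): size=2
5. enqueue(77): size=3
6. dequeue(): size=2
7. enqueue(94): size=3
8. enqueue(96): size=4
9. enqueue(95): size=5
10. dequeue(): size=4
11. enqueue(72): size=5
12. enqueue(43): size=6

Answer: -1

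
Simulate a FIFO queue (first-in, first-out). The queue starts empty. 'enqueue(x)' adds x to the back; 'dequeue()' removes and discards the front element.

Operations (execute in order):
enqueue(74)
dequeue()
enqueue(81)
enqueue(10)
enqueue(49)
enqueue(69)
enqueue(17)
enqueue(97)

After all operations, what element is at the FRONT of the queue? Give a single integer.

Answer: 81

Derivation:
enqueue(74): queue = [74]
dequeue(): queue = []
enqueue(81): queue = [81]
enqueue(10): queue = [81, 10]
enqueue(49): queue = [81, 10, 49]
enqueue(69): queue = [81, 10, 49, 69]
enqueue(17): queue = [81, 10, 49, 69, 17]
enqueue(97): queue = [81, 10, 49, 69, 17, 97]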